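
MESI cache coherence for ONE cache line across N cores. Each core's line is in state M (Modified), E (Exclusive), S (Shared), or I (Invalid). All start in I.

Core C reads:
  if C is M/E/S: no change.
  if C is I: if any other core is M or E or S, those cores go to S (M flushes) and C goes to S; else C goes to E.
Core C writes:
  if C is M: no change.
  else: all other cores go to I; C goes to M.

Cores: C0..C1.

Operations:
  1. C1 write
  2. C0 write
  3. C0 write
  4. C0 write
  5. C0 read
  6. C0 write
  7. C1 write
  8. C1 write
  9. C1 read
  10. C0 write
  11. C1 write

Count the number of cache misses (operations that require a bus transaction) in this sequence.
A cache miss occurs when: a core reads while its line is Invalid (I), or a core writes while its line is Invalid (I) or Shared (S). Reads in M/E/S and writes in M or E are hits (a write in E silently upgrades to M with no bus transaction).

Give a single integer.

Answer: 5

Derivation:
Op 1: C1 write [C1 write: invalidate none -> C1=M] -> [I,M] [MISS #1: write from I]
Op 2: C0 write [C0 write: invalidate ['C1=M'] -> C0=M] -> [M,I] [MISS #2: write from I]
Op 3: C0 write [C0 write: already M (modified), no change] -> [M,I] [hit: write from M]
Op 4: C0 write [C0 write: already M (modified), no change] -> [M,I] [hit: write from M]
Op 5: C0 read [C0 read: already in M, no change] -> [M,I] [hit: read from M]
Op 6: C0 write [C0 write: already M (modified), no change] -> [M,I] [hit: write from M]
Op 7: C1 write [C1 write: invalidate ['C0=M'] -> C1=M] -> [I,M] [MISS #3: write from I]
Op 8: C1 write [C1 write: already M (modified), no change] -> [I,M] [hit: write from M]
Op 9: C1 read [C1 read: already in M, no change] -> [I,M] [hit: read from M]
Op 10: C0 write [C0 write: invalidate ['C1=M'] -> C0=M] -> [M,I] [MISS #4: write from I]
Op 11: C1 write [C1 write: invalidate ['C0=M'] -> C1=M] -> [I,M] [MISS #5: write from I]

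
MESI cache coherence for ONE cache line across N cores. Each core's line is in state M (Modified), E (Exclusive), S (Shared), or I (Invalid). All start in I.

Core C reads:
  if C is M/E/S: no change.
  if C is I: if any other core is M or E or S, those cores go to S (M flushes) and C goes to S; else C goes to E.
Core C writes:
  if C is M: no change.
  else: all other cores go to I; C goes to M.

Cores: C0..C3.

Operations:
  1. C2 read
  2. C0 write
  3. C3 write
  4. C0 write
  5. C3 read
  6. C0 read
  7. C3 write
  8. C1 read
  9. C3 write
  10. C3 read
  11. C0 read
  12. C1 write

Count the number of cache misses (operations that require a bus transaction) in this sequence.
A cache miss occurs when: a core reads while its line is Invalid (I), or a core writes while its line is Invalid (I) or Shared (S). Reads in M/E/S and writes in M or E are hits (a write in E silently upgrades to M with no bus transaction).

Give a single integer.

Op 1: C2 read [C2 read from I: no other sharers -> C2=E (exclusive)] -> [I,I,E,I] [MISS #1: read from I]
Op 2: C0 write [C0 write: invalidate ['C2=E'] -> C0=M] -> [M,I,I,I] [MISS #2: write from I]
Op 3: C3 write [C3 write: invalidate ['C0=M'] -> C3=M] -> [I,I,I,M] [MISS #3: write from I]
Op 4: C0 write [C0 write: invalidate ['C3=M'] -> C0=M] -> [M,I,I,I] [MISS #4: write from I]
Op 5: C3 read [C3 read from I: others=['C0=M'] -> C3=S, others downsized to S] -> [S,I,I,S] [MISS #5: read from I]
Op 6: C0 read [C0 read: already in S, no change] -> [S,I,I,S] [hit: read from S]
Op 7: C3 write [C3 write: invalidate ['C0=S'] -> C3=M] -> [I,I,I,M] [MISS #6: write from S]
Op 8: C1 read [C1 read from I: others=['C3=M'] -> C1=S, others downsized to S] -> [I,S,I,S] [MISS #7: read from I]
Op 9: C3 write [C3 write: invalidate ['C1=S'] -> C3=M] -> [I,I,I,M] [MISS #8: write from S]
Op 10: C3 read [C3 read: already in M, no change] -> [I,I,I,M] [hit: read from M]
Op 11: C0 read [C0 read from I: others=['C3=M'] -> C0=S, others downsized to S] -> [S,I,I,S] [MISS #9: read from I]
Op 12: C1 write [C1 write: invalidate ['C0=S', 'C3=S'] -> C1=M] -> [I,M,I,I] [MISS #10: write from I]

Answer: 10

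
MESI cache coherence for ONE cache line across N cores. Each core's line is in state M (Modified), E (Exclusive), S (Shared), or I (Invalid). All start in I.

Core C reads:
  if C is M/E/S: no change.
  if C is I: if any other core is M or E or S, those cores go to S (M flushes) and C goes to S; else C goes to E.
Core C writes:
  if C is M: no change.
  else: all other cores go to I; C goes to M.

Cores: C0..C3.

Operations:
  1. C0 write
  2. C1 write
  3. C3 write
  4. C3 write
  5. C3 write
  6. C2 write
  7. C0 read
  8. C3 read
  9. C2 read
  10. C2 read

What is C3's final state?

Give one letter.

Answer: S

Derivation:
Op 1: C0 write [C0 write: invalidate none -> C0=M] -> [M,I,I,I]
Op 2: C1 write [C1 write: invalidate ['C0=M'] -> C1=M] -> [I,M,I,I]
Op 3: C3 write [C3 write: invalidate ['C1=M'] -> C3=M] -> [I,I,I,M]
Op 4: C3 write [C3 write: already M (modified), no change] -> [I,I,I,M]
Op 5: C3 write [C3 write: already M (modified), no change] -> [I,I,I,M]
Op 6: C2 write [C2 write: invalidate ['C3=M'] -> C2=M] -> [I,I,M,I]
Op 7: C0 read [C0 read from I: others=['C2=M'] -> C0=S, others downsized to S] -> [S,I,S,I]
Op 8: C3 read [C3 read from I: others=['C0=S', 'C2=S'] -> C3=S, others downsized to S] -> [S,I,S,S]
Op 9: C2 read [C2 read: already in S, no change] -> [S,I,S,S]
Op 10: C2 read [C2 read: already in S, no change] -> [S,I,S,S]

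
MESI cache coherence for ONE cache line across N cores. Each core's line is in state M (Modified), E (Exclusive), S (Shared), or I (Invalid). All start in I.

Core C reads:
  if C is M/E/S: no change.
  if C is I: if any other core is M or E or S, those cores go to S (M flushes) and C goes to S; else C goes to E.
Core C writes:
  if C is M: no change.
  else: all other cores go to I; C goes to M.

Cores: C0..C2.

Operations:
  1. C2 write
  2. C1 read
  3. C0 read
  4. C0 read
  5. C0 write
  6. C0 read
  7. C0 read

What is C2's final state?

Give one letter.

Op 1: C2 write [C2 write: invalidate none -> C2=M] -> [I,I,M]
Op 2: C1 read [C1 read from I: others=['C2=M'] -> C1=S, others downsized to S] -> [I,S,S]
Op 3: C0 read [C0 read from I: others=['C1=S', 'C2=S'] -> C0=S, others downsized to S] -> [S,S,S]
Op 4: C0 read [C0 read: already in S, no change] -> [S,S,S]
Op 5: C0 write [C0 write: invalidate ['C1=S', 'C2=S'] -> C0=M] -> [M,I,I]
Op 6: C0 read [C0 read: already in M, no change] -> [M,I,I]
Op 7: C0 read [C0 read: already in M, no change] -> [M,I,I]

Answer: I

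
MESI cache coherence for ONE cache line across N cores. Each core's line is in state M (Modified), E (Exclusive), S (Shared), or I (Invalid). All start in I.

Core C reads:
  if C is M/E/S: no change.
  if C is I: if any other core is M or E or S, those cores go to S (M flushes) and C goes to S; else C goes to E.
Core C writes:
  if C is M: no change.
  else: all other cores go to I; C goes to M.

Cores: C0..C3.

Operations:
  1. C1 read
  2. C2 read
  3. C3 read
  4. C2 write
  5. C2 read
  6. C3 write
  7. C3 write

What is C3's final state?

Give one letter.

Answer: M

Derivation:
Op 1: C1 read [C1 read from I: no other sharers -> C1=E (exclusive)] -> [I,E,I,I]
Op 2: C2 read [C2 read from I: others=['C1=E'] -> C2=S, others downsized to S] -> [I,S,S,I]
Op 3: C3 read [C3 read from I: others=['C1=S', 'C2=S'] -> C3=S, others downsized to S] -> [I,S,S,S]
Op 4: C2 write [C2 write: invalidate ['C1=S', 'C3=S'] -> C2=M] -> [I,I,M,I]
Op 5: C2 read [C2 read: already in M, no change] -> [I,I,M,I]
Op 6: C3 write [C3 write: invalidate ['C2=M'] -> C3=M] -> [I,I,I,M]
Op 7: C3 write [C3 write: already M (modified), no change] -> [I,I,I,M]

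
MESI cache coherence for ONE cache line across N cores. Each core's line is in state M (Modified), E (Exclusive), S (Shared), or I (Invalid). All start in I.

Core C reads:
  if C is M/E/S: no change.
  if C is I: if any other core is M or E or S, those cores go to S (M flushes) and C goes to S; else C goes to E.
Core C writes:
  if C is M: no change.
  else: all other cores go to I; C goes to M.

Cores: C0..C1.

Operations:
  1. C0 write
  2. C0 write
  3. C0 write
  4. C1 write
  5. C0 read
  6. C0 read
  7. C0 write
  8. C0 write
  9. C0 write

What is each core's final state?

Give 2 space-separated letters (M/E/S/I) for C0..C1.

Op 1: C0 write [C0 write: invalidate none -> C0=M] -> [M,I]
Op 2: C0 write [C0 write: already M (modified), no change] -> [M,I]
Op 3: C0 write [C0 write: already M (modified), no change] -> [M,I]
Op 4: C1 write [C1 write: invalidate ['C0=M'] -> C1=M] -> [I,M]
Op 5: C0 read [C0 read from I: others=['C1=M'] -> C0=S, others downsized to S] -> [S,S]
Op 6: C0 read [C0 read: already in S, no change] -> [S,S]
Op 7: C0 write [C0 write: invalidate ['C1=S'] -> C0=M] -> [M,I]
Op 8: C0 write [C0 write: already M (modified), no change] -> [M,I]
Op 9: C0 write [C0 write: already M (modified), no change] -> [M,I]

Answer: M I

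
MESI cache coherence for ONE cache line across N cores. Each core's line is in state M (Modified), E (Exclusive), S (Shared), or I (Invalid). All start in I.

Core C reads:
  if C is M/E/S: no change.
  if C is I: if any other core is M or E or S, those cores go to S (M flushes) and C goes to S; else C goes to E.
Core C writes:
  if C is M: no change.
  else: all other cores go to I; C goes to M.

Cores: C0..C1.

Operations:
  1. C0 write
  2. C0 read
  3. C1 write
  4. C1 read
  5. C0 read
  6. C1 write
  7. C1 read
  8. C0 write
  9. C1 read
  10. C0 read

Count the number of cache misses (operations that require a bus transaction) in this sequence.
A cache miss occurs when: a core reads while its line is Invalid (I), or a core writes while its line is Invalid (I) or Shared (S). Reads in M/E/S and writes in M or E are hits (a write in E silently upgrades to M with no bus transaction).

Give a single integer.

Answer: 6

Derivation:
Op 1: C0 write [C0 write: invalidate none -> C0=M] -> [M,I] [MISS #1: write from I]
Op 2: C0 read [C0 read: already in M, no change] -> [M,I] [hit: read from M]
Op 3: C1 write [C1 write: invalidate ['C0=M'] -> C1=M] -> [I,M] [MISS #2: write from I]
Op 4: C1 read [C1 read: already in M, no change] -> [I,M] [hit: read from M]
Op 5: C0 read [C0 read from I: others=['C1=M'] -> C0=S, others downsized to S] -> [S,S] [MISS #3: read from I]
Op 6: C1 write [C1 write: invalidate ['C0=S'] -> C1=M] -> [I,M] [MISS #4: write from S]
Op 7: C1 read [C1 read: already in M, no change] -> [I,M] [hit: read from M]
Op 8: C0 write [C0 write: invalidate ['C1=M'] -> C0=M] -> [M,I] [MISS #5: write from I]
Op 9: C1 read [C1 read from I: others=['C0=M'] -> C1=S, others downsized to S] -> [S,S] [MISS #6: read from I]
Op 10: C0 read [C0 read: already in S, no change] -> [S,S] [hit: read from S]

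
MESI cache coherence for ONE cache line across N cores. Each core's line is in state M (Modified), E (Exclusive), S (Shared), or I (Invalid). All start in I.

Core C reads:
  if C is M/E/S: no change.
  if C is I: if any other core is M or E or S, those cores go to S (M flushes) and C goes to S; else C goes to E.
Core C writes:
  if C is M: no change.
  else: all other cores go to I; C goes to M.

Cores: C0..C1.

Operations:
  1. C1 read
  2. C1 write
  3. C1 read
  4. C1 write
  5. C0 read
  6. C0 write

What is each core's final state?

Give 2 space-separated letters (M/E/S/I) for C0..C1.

Answer: M I

Derivation:
Op 1: C1 read [C1 read from I: no other sharers -> C1=E (exclusive)] -> [I,E]
Op 2: C1 write [C1 write: invalidate none -> C1=M] -> [I,M]
Op 3: C1 read [C1 read: already in M, no change] -> [I,M]
Op 4: C1 write [C1 write: already M (modified), no change] -> [I,M]
Op 5: C0 read [C0 read from I: others=['C1=M'] -> C0=S, others downsized to S] -> [S,S]
Op 6: C0 write [C0 write: invalidate ['C1=S'] -> C0=M] -> [M,I]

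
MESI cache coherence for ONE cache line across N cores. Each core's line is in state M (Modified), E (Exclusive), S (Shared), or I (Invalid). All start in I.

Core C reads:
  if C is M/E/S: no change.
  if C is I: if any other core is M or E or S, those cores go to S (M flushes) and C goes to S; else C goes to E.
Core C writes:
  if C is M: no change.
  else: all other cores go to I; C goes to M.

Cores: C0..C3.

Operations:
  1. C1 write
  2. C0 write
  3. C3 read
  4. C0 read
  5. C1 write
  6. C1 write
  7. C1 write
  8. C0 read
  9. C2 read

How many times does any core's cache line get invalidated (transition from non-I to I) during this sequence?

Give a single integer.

Answer: 3

Derivation:
Op 1: C1 write [C1 write: invalidate none -> C1=M] -> [I,M,I,I] (invalidations this op: 0; running total: 0)
Op 2: C0 write [C0 write: invalidate ['C1=M'] -> C0=M] -> [M,I,I,I] (invalidations this op: 1; running total: 1)
Op 3: C3 read [C3 read from I: others=['C0=M'] -> C3=S, others downsized to S] -> [S,I,I,S] (invalidations this op: 0; running total: 1)
Op 4: C0 read [C0 read: already in S, no change] -> [S,I,I,S] (invalidations this op: 0; running total: 1)
Op 5: C1 write [C1 write: invalidate ['C0=S', 'C3=S'] -> C1=M] -> [I,M,I,I] (invalidations this op: 2; running total: 3)
Op 6: C1 write [C1 write: already M (modified), no change] -> [I,M,I,I] (invalidations this op: 0; running total: 3)
Op 7: C1 write [C1 write: already M (modified), no change] -> [I,M,I,I] (invalidations this op: 0; running total: 3)
Op 8: C0 read [C0 read from I: others=['C1=M'] -> C0=S, others downsized to S] -> [S,S,I,I] (invalidations this op: 0; running total: 3)
Op 9: C2 read [C2 read from I: others=['C0=S', 'C1=S'] -> C2=S, others downsized to S] -> [S,S,S,I] (invalidations this op: 0; running total: 3)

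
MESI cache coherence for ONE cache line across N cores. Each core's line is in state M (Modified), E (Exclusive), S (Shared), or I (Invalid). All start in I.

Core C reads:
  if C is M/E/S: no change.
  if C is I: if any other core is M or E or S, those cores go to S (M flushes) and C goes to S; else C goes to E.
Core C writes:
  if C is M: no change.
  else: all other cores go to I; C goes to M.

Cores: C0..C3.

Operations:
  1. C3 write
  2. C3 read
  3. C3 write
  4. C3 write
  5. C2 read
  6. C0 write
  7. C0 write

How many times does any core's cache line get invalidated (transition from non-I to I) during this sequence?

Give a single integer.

Op 1: C3 write [C3 write: invalidate none -> C3=M] -> [I,I,I,M] (invalidations this op: 0; running total: 0)
Op 2: C3 read [C3 read: already in M, no change] -> [I,I,I,M] (invalidations this op: 0; running total: 0)
Op 3: C3 write [C3 write: already M (modified), no change] -> [I,I,I,M] (invalidations this op: 0; running total: 0)
Op 4: C3 write [C3 write: already M (modified), no change] -> [I,I,I,M] (invalidations this op: 0; running total: 0)
Op 5: C2 read [C2 read from I: others=['C3=M'] -> C2=S, others downsized to S] -> [I,I,S,S] (invalidations this op: 0; running total: 0)
Op 6: C0 write [C0 write: invalidate ['C2=S', 'C3=S'] -> C0=M] -> [M,I,I,I] (invalidations this op: 2; running total: 2)
Op 7: C0 write [C0 write: already M (modified), no change] -> [M,I,I,I] (invalidations this op: 0; running total: 2)

Answer: 2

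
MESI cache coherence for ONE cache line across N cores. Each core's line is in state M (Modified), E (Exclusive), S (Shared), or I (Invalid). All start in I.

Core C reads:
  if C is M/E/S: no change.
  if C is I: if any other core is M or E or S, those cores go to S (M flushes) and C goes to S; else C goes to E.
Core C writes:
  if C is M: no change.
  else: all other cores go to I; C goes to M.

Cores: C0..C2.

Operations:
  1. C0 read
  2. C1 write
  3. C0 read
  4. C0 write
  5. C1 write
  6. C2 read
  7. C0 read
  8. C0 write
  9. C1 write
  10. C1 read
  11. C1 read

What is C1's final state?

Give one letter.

Answer: M

Derivation:
Op 1: C0 read [C0 read from I: no other sharers -> C0=E (exclusive)] -> [E,I,I]
Op 2: C1 write [C1 write: invalidate ['C0=E'] -> C1=M] -> [I,M,I]
Op 3: C0 read [C0 read from I: others=['C1=M'] -> C0=S, others downsized to S] -> [S,S,I]
Op 4: C0 write [C0 write: invalidate ['C1=S'] -> C0=M] -> [M,I,I]
Op 5: C1 write [C1 write: invalidate ['C0=M'] -> C1=M] -> [I,M,I]
Op 6: C2 read [C2 read from I: others=['C1=M'] -> C2=S, others downsized to S] -> [I,S,S]
Op 7: C0 read [C0 read from I: others=['C1=S', 'C2=S'] -> C0=S, others downsized to S] -> [S,S,S]
Op 8: C0 write [C0 write: invalidate ['C1=S', 'C2=S'] -> C0=M] -> [M,I,I]
Op 9: C1 write [C1 write: invalidate ['C0=M'] -> C1=M] -> [I,M,I]
Op 10: C1 read [C1 read: already in M, no change] -> [I,M,I]
Op 11: C1 read [C1 read: already in M, no change] -> [I,M,I]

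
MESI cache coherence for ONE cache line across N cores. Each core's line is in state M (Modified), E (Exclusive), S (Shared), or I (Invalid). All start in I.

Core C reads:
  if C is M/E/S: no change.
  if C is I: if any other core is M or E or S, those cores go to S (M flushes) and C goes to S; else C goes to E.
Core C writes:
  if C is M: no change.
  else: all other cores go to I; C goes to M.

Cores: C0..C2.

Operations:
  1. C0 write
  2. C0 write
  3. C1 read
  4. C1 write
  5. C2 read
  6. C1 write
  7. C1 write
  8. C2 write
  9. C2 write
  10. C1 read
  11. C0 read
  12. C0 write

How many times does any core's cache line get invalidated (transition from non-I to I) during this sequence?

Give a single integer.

Answer: 5

Derivation:
Op 1: C0 write [C0 write: invalidate none -> C0=M] -> [M,I,I] (invalidations this op: 0; running total: 0)
Op 2: C0 write [C0 write: already M (modified), no change] -> [M,I,I] (invalidations this op: 0; running total: 0)
Op 3: C1 read [C1 read from I: others=['C0=M'] -> C1=S, others downsized to S] -> [S,S,I] (invalidations this op: 0; running total: 0)
Op 4: C1 write [C1 write: invalidate ['C0=S'] -> C1=M] -> [I,M,I] (invalidations this op: 1; running total: 1)
Op 5: C2 read [C2 read from I: others=['C1=M'] -> C2=S, others downsized to S] -> [I,S,S] (invalidations this op: 0; running total: 1)
Op 6: C1 write [C1 write: invalidate ['C2=S'] -> C1=M] -> [I,M,I] (invalidations this op: 1; running total: 2)
Op 7: C1 write [C1 write: already M (modified), no change] -> [I,M,I] (invalidations this op: 0; running total: 2)
Op 8: C2 write [C2 write: invalidate ['C1=M'] -> C2=M] -> [I,I,M] (invalidations this op: 1; running total: 3)
Op 9: C2 write [C2 write: already M (modified), no change] -> [I,I,M] (invalidations this op: 0; running total: 3)
Op 10: C1 read [C1 read from I: others=['C2=M'] -> C1=S, others downsized to S] -> [I,S,S] (invalidations this op: 0; running total: 3)
Op 11: C0 read [C0 read from I: others=['C1=S', 'C2=S'] -> C0=S, others downsized to S] -> [S,S,S] (invalidations this op: 0; running total: 3)
Op 12: C0 write [C0 write: invalidate ['C1=S', 'C2=S'] -> C0=M] -> [M,I,I] (invalidations this op: 2; running total: 5)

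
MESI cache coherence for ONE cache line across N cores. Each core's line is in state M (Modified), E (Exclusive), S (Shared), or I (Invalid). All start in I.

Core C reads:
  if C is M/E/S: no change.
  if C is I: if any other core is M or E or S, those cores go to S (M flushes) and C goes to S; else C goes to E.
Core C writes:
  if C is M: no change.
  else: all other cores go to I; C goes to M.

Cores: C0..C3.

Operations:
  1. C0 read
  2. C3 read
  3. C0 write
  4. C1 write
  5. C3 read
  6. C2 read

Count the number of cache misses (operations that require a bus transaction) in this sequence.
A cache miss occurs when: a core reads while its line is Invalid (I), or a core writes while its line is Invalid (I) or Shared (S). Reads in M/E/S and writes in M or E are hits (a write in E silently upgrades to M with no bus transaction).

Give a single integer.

Op 1: C0 read [C0 read from I: no other sharers -> C0=E (exclusive)] -> [E,I,I,I] [MISS #1: read from I]
Op 2: C3 read [C3 read from I: others=['C0=E'] -> C3=S, others downsized to S] -> [S,I,I,S] [MISS #2: read from I]
Op 3: C0 write [C0 write: invalidate ['C3=S'] -> C0=M] -> [M,I,I,I] [MISS #3: write from S]
Op 4: C1 write [C1 write: invalidate ['C0=M'] -> C1=M] -> [I,M,I,I] [MISS #4: write from I]
Op 5: C3 read [C3 read from I: others=['C1=M'] -> C3=S, others downsized to S] -> [I,S,I,S] [MISS #5: read from I]
Op 6: C2 read [C2 read from I: others=['C1=S', 'C3=S'] -> C2=S, others downsized to S] -> [I,S,S,S] [MISS #6: read from I]

Answer: 6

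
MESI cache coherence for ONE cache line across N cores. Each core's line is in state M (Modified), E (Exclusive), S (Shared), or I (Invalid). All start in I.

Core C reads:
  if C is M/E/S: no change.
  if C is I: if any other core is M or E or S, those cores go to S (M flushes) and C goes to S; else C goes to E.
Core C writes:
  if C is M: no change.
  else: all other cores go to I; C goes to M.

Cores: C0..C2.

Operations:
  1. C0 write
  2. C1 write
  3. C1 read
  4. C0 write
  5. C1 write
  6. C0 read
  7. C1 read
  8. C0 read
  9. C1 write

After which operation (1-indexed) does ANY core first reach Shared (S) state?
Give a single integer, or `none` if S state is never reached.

Answer: 6

Derivation:
Op 1: C0 write [C0 write: invalidate none -> C0=M] -> [M,I,I]
Op 2: C1 write [C1 write: invalidate ['C0=M'] -> C1=M] -> [I,M,I]
Op 3: C1 read [C1 read: already in M, no change] -> [I,M,I]
Op 4: C0 write [C0 write: invalidate ['C1=M'] -> C0=M] -> [M,I,I]
Op 5: C1 write [C1 write: invalidate ['C0=M'] -> C1=M] -> [I,M,I]
Op 6: C0 read [C0 read from I: others=['C1=M'] -> C0=S, others downsized to S] -> [S,S,I]
  -> First S state at op 6; remaining ops need not be traced.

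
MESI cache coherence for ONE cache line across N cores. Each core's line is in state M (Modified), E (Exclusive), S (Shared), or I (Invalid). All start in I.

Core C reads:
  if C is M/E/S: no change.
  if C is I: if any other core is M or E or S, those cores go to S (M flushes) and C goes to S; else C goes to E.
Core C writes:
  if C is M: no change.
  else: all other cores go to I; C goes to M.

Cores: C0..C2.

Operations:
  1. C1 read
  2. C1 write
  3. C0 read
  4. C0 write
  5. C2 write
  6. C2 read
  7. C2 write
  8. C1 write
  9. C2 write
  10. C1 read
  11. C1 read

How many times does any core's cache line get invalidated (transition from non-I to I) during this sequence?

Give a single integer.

Op 1: C1 read [C1 read from I: no other sharers -> C1=E (exclusive)] -> [I,E,I] (invalidations this op: 0; running total: 0)
Op 2: C1 write [C1 write: invalidate none -> C1=M] -> [I,M,I] (invalidations this op: 0; running total: 0)
Op 3: C0 read [C0 read from I: others=['C1=M'] -> C0=S, others downsized to S] -> [S,S,I] (invalidations this op: 0; running total: 0)
Op 4: C0 write [C0 write: invalidate ['C1=S'] -> C0=M] -> [M,I,I] (invalidations this op: 1; running total: 1)
Op 5: C2 write [C2 write: invalidate ['C0=M'] -> C2=M] -> [I,I,M] (invalidations this op: 1; running total: 2)
Op 6: C2 read [C2 read: already in M, no change] -> [I,I,M] (invalidations this op: 0; running total: 2)
Op 7: C2 write [C2 write: already M (modified), no change] -> [I,I,M] (invalidations this op: 0; running total: 2)
Op 8: C1 write [C1 write: invalidate ['C2=M'] -> C1=M] -> [I,M,I] (invalidations this op: 1; running total: 3)
Op 9: C2 write [C2 write: invalidate ['C1=M'] -> C2=M] -> [I,I,M] (invalidations this op: 1; running total: 4)
Op 10: C1 read [C1 read from I: others=['C2=M'] -> C1=S, others downsized to S] -> [I,S,S] (invalidations this op: 0; running total: 4)
Op 11: C1 read [C1 read: already in S, no change] -> [I,S,S] (invalidations this op: 0; running total: 4)

Answer: 4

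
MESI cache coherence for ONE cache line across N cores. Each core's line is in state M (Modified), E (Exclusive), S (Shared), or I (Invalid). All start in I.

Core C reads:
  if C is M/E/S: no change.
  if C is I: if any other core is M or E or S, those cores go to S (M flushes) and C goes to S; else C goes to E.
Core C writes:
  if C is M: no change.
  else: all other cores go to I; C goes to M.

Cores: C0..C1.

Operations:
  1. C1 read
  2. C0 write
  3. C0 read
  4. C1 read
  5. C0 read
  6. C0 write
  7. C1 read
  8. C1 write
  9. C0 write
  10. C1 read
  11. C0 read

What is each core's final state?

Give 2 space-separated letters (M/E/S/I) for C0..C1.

Op 1: C1 read [C1 read from I: no other sharers -> C1=E (exclusive)] -> [I,E]
Op 2: C0 write [C0 write: invalidate ['C1=E'] -> C0=M] -> [M,I]
Op 3: C0 read [C0 read: already in M, no change] -> [M,I]
Op 4: C1 read [C1 read from I: others=['C0=M'] -> C1=S, others downsized to S] -> [S,S]
Op 5: C0 read [C0 read: already in S, no change] -> [S,S]
Op 6: C0 write [C0 write: invalidate ['C1=S'] -> C0=M] -> [M,I]
Op 7: C1 read [C1 read from I: others=['C0=M'] -> C1=S, others downsized to S] -> [S,S]
Op 8: C1 write [C1 write: invalidate ['C0=S'] -> C1=M] -> [I,M]
Op 9: C0 write [C0 write: invalidate ['C1=M'] -> C0=M] -> [M,I]
Op 10: C1 read [C1 read from I: others=['C0=M'] -> C1=S, others downsized to S] -> [S,S]
Op 11: C0 read [C0 read: already in S, no change] -> [S,S]

Answer: S S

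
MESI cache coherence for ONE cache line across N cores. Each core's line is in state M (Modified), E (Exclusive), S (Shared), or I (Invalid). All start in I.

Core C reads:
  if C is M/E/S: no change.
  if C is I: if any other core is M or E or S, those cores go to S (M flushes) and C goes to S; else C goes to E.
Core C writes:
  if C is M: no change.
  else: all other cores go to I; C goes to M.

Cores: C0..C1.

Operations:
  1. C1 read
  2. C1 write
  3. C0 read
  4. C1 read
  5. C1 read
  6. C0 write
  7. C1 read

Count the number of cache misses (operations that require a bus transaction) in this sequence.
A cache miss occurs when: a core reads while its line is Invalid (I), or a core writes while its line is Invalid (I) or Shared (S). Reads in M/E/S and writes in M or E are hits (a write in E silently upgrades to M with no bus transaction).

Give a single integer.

Answer: 4

Derivation:
Op 1: C1 read [C1 read from I: no other sharers -> C1=E (exclusive)] -> [I,E] [MISS #1: read from I]
Op 2: C1 write [C1 write: invalidate none -> C1=M] -> [I,M] [hit: write from E is a silent E->M upgrade, no bus transaction]
Op 3: C0 read [C0 read from I: others=['C1=M'] -> C0=S, others downsized to S] -> [S,S] [MISS #2: read from I]
Op 4: C1 read [C1 read: already in S, no change] -> [S,S] [hit: read from S]
Op 5: C1 read [C1 read: already in S, no change] -> [S,S] [hit: read from S]
Op 6: C0 write [C0 write: invalidate ['C1=S'] -> C0=M] -> [M,I] [MISS #3: write from S]
Op 7: C1 read [C1 read from I: others=['C0=M'] -> C1=S, others downsized to S] -> [S,S] [MISS #4: read from I]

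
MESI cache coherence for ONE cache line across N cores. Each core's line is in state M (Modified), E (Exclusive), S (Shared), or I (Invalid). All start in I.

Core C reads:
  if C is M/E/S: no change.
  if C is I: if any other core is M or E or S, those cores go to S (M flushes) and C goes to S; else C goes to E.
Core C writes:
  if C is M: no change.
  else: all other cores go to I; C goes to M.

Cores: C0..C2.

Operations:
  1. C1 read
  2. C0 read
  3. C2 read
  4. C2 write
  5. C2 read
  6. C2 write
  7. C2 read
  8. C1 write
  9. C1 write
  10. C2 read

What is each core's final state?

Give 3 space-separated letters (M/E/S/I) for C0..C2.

Answer: I S S

Derivation:
Op 1: C1 read [C1 read from I: no other sharers -> C1=E (exclusive)] -> [I,E,I]
Op 2: C0 read [C0 read from I: others=['C1=E'] -> C0=S, others downsized to S] -> [S,S,I]
Op 3: C2 read [C2 read from I: others=['C0=S', 'C1=S'] -> C2=S, others downsized to S] -> [S,S,S]
Op 4: C2 write [C2 write: invalidate ['C0=S', 'C1=S'] -> C2=M] -> [I,I,M]
Op 5: C2 read [C2 read: already in M, no change] -> [I,I,M]
Op 6: C2 write [C2 write: already M (modified), no change] -> [I,I,M]
Op 7: C2 read [C2 read: already in M, no change] -> [I,I,M]
Op 8: C1 write [C1 write: invalidate ['C2=M'] -> C1=M] -> [I,M,I]
Op 9: C1 write [C1 write: already M (modified), no change] -> [I,M,I]
Op 10: C2 read [C2 read from I: others=['C1=M'] -> C2=S, others downsized to S] -> [I,S,S]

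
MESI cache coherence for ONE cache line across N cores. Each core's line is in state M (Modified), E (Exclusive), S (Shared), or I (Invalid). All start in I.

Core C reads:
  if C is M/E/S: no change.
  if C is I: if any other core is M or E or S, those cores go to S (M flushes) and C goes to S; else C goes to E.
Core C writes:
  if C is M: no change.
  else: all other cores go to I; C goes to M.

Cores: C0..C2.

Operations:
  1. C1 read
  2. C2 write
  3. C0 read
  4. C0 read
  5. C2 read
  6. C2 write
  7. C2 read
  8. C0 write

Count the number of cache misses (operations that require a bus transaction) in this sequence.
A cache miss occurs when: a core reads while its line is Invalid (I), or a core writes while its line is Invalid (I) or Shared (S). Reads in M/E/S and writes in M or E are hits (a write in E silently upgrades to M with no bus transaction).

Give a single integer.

Op 1: C1 read [C1 read from I: no other sharers -> C1=E (exclusive)] -> [I,E,I] [MISS #1: read from I]
Op 2: C2 write [C2 write: invalidate ['C1=E'] -> C2=M] -> [I,I,M] [MISS #2: write from I]
Op 3: C0 read [C0 read from I: others=['C2=M'] -> C0=S, others downsized to S] -> [S,I,S] [MISS #3: read from I]
Op 4: C0 read [C0 read: already in S, no change] -> [S,I,S] [hit: read from S]
Op 5: C2 read [C2 read: already in S, no change] -> [S,I,S] [hit: read from S]
Op 6: C2 write [C2 write: invalidate ['C0=S'] -> C2=M] -> [I,I,M] [MISS #4: write from S]
Op 7: C2 read [C2 read: already in M, no change] -> [I,I,M] [hit: read from M]
Op 8: C0 write [C0 write: invalidate ['C2=M'] -> C0=M] -> [M,I,I] [MISS #5: write from I]

Answer: 5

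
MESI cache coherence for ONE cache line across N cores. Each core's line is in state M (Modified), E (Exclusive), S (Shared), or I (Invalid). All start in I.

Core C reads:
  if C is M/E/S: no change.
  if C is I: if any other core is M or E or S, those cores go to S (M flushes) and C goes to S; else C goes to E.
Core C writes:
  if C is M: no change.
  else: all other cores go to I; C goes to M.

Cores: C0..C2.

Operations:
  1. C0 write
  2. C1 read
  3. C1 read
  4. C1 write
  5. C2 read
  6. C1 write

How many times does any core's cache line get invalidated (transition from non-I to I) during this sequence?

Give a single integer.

Answer: 2

Derivation:
Op 1: C0 write [C0 write: invalidate none -> C0=M] -> [M,I,I] (invalidations this op: 0; running total: 0)
Op 2: C1 read [C1 read from I: others=['C0=M'] -> C1=S, others downsized to S] -> [S,S,I] (invalidations this op: 0; running total: 0)
Op 3: C1 read [C1 read: already in S, no change] -> [S,S,I] (invalidations this op: 0; running total: 0)
Op 4: C1 write [C1 write: invalidate ['C0=S'] -> C1=M] -> [I,M,I] (invalidations this op: 1; running total: 1)
Op 5: C2 read [C2 read from I: others=['C1=M'] -> C2=S, others downsized to S] -> [I,S,S] (invalidations this op: 0; running total: 1)
Op 6: C1 write [C1 write: invalidate ['C2=S'] -> C1=M] -> [I,M,I] (invalidations this op: 1; running total: 2)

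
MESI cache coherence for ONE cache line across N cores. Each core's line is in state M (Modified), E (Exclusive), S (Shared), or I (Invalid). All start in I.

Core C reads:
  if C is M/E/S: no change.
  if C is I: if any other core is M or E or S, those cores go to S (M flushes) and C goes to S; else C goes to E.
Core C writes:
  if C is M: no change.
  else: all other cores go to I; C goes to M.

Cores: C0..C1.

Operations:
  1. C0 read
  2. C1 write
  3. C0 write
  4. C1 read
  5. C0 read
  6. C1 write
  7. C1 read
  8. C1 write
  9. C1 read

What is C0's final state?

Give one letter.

Answer: I

Derivation:
Op 1: C0 read [C0 read from I: no other sharers -> C0=E (exclusive)] -> [E,I]
Op 2: C1 write [C1 write: invalidate ['C0=E'] -> C1=M] -> [I,M]
Op 3: C0 write [C0 write: invalidate ['C1=M'] -> C0=M] -> [M,I]
Op 4: C1 read [C1 read from I: others=['C0=M'] -> C1=S, others downsized to S] -> [S,S]
Op 5: C0 read [C0 read: already in S, no change] -> [S,S]
Op 6: C1 write [C1 write: invalidate ['C0=S'] -> C1=M] -> [I,M]
Op 7: C1 read [C1 read: already in M, no change] -> [I,M]
Op 8: C1 write [C1 write: already M (modified), no change] -> [I,M]
Op 9: C1 read [C1 read: already in M, no change] -> [I,M]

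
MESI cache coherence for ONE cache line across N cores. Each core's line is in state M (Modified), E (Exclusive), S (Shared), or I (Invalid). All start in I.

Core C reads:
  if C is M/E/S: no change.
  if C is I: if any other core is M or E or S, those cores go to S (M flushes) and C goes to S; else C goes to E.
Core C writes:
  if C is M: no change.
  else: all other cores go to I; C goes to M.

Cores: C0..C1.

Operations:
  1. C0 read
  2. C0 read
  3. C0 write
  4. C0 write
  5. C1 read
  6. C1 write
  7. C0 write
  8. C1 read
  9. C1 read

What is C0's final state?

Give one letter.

Answer: S

Derivation:
Op 1: C0 read [C0 read from I: no other sharers -> C0=E (exclusive)] -> [E,I]
Op 2: C0 read [C0 read: already in E, no change] -> [E,I]
Op 3: C0 write [C0 write: invalidate none -> C0=M] -> [M,I]
Op 4: C0 write [C0 write: already M (modified), no change] -> [M,I]
Op 5: C1 read [C1 read from I: others=['C0=M'] -> C1=S, others downsized to S] -> [S,S]
Op 6: C1 write [C1 write: invalidate ['C0=S'] -> C1=M] -> [I,M]
Op 7: C0 write [C0 write: invalidate ['C1=M'] -> C0=M] -> [M,I]
Op 8: C1 read [C1 read from I: others=['C0=M'] -> C1=S, others downsized to S] -> [S,S]
Op 9: C1 read [C1 read: already in S, no change] -> [S,S]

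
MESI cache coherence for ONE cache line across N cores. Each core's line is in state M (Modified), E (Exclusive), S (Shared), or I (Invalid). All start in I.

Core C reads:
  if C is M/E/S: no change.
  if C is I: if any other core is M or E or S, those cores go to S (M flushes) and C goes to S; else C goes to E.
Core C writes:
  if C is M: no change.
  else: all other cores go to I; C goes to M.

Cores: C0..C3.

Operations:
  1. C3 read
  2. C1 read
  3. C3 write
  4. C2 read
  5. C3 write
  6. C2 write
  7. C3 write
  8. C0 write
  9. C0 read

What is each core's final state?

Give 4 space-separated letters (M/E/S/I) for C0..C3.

Op 1: C3 read [C3 read from I: no other sharers -> C3=E (exclusive)] -> [I,I,I,E]
Op 2: C1 read [C1 read from I: others=['C3=E'] -> C1=S, others downsized to S] -> [I,S,I,S]
Op 3: C3 write [C3 write: invalidate ['C1=S'] -> C3=M] -> [I,I,I,M]
Op 4: C2 read [C2 read from I: others=['C3=M'] -> C2=S, others downsized to S] -> [I,I,S,S]
Op 5: C3 write [C3 write: invalidate ['C2=S'] -> C3=M] -> [I,I,I,M]
Op 6: C2 write [C2 write: invalidate ['C3=M'] -> C2=M] -> [I,I,M,I]
Op 7: C3 write [C3 write: invalidate ['C2=M'] -> C3=M] -> [I,I,I,M]
Op 8: C0 write [C0 write: invalidate ['C3=M'] -> C0=M] -> [M,I,I,I]
Op 9: C0 read [C0 read: already in M, no change] -> [M,I,I,I]

Answer: M I I I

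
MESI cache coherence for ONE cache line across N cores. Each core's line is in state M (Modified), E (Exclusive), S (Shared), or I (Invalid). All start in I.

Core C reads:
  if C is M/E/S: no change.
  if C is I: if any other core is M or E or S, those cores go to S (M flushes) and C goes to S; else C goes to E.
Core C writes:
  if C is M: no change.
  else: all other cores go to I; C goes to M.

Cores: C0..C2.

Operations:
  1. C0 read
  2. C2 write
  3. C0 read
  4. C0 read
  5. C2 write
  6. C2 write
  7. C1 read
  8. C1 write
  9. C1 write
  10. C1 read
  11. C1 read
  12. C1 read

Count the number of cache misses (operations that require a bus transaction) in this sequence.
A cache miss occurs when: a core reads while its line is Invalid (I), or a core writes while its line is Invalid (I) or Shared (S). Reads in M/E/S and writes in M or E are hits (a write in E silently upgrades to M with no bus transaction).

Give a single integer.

Answer: 6

Derivation:
Op 1: C0 read [C0 read from I: no other sharers -> C0=E (exclusive)] -> [E,I,I] [MISS #1: read from I]
Op 2: C2 write [C2 write: invalidate ['C0=E'] -> C2=M] -> [I,I,M] [MISS #2: write from I]
Op 3: C0 read [C0 read from I: others=['C2=M'] -> C0=S, others downsized to S] -> [S,I,S] [MISS #3: read from I]
Op 4: C0 read [C0 read: already in S, no change] -> [S,I,S] [hit: read from S]
Op 5: C2 write [C2 write: invalidate ['C0=S'] -> C2=M] -> [I,I,M] [MISS #4: write from S]
Op 6: C2 write [C2 write: already M (modified), no change] -> [I,I,M] [hit: write from M]
Op 7: C1 read [C1 read from I: others=['C2=M'] -> C1=S, others downsized to S] -> [I,S,S] [MISS #5: read from I]
Op 8: C1 write [C1 write: invalidate ['C2=S'] -> C1=M] -> [I,M,I] [MISS #6: write from S]
Op 9: C1 write [C1 write: already M (modified), no change] -> [I,M,I] [hit: write from M]
Op 10: C1 read [C1 read: already in M, no change] -> [I,M,I] [hit: read from M]
Op 11: C1 read [C1 read: already in M, no change] -> [I,M,I] [hit: read from M]
Op 12: C1 read [C1 read: already in M, no change] -> [I,M,I] [hit: read from M]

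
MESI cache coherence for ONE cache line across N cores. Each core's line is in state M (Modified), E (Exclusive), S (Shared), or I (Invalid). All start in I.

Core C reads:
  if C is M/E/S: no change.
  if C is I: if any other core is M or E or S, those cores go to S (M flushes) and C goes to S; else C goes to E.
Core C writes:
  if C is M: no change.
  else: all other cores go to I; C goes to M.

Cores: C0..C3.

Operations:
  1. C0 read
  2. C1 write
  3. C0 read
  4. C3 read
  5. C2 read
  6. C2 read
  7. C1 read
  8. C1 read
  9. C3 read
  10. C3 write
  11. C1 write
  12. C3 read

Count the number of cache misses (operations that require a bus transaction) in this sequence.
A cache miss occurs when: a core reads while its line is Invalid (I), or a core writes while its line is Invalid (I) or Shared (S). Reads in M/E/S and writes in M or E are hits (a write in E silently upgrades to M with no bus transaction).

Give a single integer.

Answer: 8

Derivation:
Op 1: C0 read [C0 read from I: no other sharers -> C0=E (exclusive)] -> [E,I,I,I] [MISS #1: read from I]
Op 2: C1 write [C1 write: invalidate ['C0=E'] -> C1=M] -> [I,M,I,I] [MISS #2: write from I]
Op 3: C0 read [C0 read from I: others=['C1=M'] -> C0=S, others downsized to S] -> [S,S,I,I] [MISS #3: read from I]
Op 4: C3 read [C3 read from I: others=['C0=S', 'C1=S'] -> C3=S, others downsized to S] -> [S,S,I,S] [MISS #4: read from I]
Op 5: C2 read [C2 read from I: others=['C0=S', 'C1=S', 'C3=S'] -> C2=S, others downsized to S] -> [S,S,S,S] [MISS #5: read from I]
Op 6: C2 read [C2 read: already in S, no change] -> [S,S,S,S] [hit: read from S]
Op 7: C1 read [C1 read: already in S, no change] -> [S,S,S,S] [hit: read from S]
Op 8: C1 read [C1 read: already in S, no change] -> [S,S,S,S] [hit: read from S]
Op 9: C3 read [C3 read: already in S, no change] -> [S,S,S,S] [hit: read from S]
Op 10: C3 write [C3 write: invalidate ['C0=S', 'C1=S', 'C2=S'] -> C3=M] -> [I,I,I,M] [MISS #6: write from S]
Op 11: C1 write [C1 write: invalidate ['C3=M'] -> C1=M] -> [I,M,I,I] [MISS #7: write from I]
Op 12: C3 read [C3 read from I: others=['C1=M'] -> C3=S, others downsized to S] -> [I,S,I,S] [MISS #8: read from I]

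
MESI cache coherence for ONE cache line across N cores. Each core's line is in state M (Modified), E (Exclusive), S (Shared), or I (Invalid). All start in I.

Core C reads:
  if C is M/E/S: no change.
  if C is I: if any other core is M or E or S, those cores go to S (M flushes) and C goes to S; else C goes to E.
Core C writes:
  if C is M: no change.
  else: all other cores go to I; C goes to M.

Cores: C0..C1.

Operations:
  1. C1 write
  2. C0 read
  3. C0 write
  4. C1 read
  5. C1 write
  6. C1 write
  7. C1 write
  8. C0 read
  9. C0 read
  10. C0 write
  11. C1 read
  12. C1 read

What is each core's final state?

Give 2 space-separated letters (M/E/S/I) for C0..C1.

Op 1: C1 write [C1 write: invalidate none -> C1=M] -> [I,M]
Op 2: C0 read [C0 read from I: others=['C1=M'] -> C0=S, others downsized to S] -> [S,S]
Op 3: C0 write [C0 write: invalidate ['C1=S'] -> C0=M] -> [M,I]
Op 4: C1 read [C1 read from I: others=['C0=M'] -> C1=S, others downsized to S] -> [S,S]
Op 5: C1 write [C1 write: invalidate ['C0=S'] -> C1=M] -> [I,M]
Op 6: C1 write [C1 write: already M (modified), no change] -> [I,M]
Op 7: C1 write [C1 write: already M (modified), no change] -> [I,M]
Op 8: C0 read [C0 read from I: others=['C1=M'] -> C0=S, others downsized to S] -> [S,S]
Op 9: C0 read [C0 read: already in S, no change] -> [S,S]
Op 10: C0 write [C0 write: invalidate ['C1=S'] -> C0=M] -> [M,I]
Op 11: C1 read [C1 read from I: others=['C0=M'] -> C1=S, others downsized to S] -> [S,S]
Op 12: C1 read [C1 read: already in S, no change] -> [S,S]

Answer: S S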